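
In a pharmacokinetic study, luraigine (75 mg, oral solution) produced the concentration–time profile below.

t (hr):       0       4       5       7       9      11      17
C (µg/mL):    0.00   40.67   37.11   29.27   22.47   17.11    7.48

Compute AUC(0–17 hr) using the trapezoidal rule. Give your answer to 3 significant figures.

Trapezoidal AUC_0→17:
  [0→4]: (0.00+40.67)/2 × 4 = 81.34
  [4→5]: (40.67+37.11)/2 × 1 = 38.89
  [5→7]: (37.11+29.27)/2 × 2 = 66.38
  [7→9]: (29.27+22.47)/2 × 2 = 51.74
  [9→11]: (22.47+17.11)/2 × 2 = 39.58
  [11→17]: (17.11+7.48)/2 × 6 = 73.77
  Sum = 351.7 µg/mL·hr

AUC = 352 µg/mL·hr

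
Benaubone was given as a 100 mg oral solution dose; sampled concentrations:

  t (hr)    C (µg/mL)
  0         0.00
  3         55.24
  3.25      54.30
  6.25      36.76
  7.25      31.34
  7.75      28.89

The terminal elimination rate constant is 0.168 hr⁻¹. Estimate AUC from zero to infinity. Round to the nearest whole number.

Trapezoidal AUC_0→7.75:
  [0→3]: (0.00+55.24)/2 × 3 = 82.86
  [3→3.25]: (55.24+54.30)/2 × 0.25 = 13.6925
  [3.25→6.25]: (54.30+36.76)/2 × 3 = 136.59
  [6.25→7.25]: (36.76+31.34)/2 × 1 = 34.05
  [7.25→7.75]: (31.34+28.89)/2 × 0.5 = 15.0575
  Sum = 282.25 µg/mL·hr
Extrapolated tail: C_last / k_e = 28.89 / 0.168 = 171.964
AUC_0→∞ = 282.25 + 171.964 = 454.214 µg/mL·hr

AUC = 454 µg/mL·hr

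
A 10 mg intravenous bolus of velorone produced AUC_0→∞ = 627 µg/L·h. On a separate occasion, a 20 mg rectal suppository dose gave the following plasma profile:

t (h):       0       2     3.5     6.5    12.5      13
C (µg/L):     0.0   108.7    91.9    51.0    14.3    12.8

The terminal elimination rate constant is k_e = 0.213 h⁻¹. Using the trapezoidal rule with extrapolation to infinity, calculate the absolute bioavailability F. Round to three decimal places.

Trapezoidal AUC_0→13 (rectal suppository):
  [0→2]: (0.0+108.7)/2 × 2 = 108.7
  [2→3.5]: (108.7+91.9)/2 × 1.5 = 150.45
  [3.5→6.5]: (91.9+51.0)/2 × 3 = 214.35
  [6.5→12.5]: (51.0+14.3)/2 × 6 = 195.9
  [12.5→13]: (14.3+12.8)/2 × 0.5 = 6.775
  Sum = 676.175 µg/L·h
Tail: C_last/k_e = 12.8/0.213 = 60.094
AUC_0→∞ (rectal suppository) = 676.175 + 60.094 = 736.269 µg/L·h
F = (AUC_ev/D_ev)/(AUC_iv/D_iv) = (736.269/20)/(627/10) = 36.81345/62.7 = 0.5871

F = 0.587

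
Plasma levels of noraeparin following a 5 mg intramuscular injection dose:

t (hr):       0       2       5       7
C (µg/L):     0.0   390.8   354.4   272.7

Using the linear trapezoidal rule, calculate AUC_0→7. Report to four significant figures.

Trapezoidal AUC_0→7:
  [0→2]: (0.0+390.8)/2 × 2 = 390.8
  [2→5]: (390.8+354.4)/2 × 3 = 1117.8
  [5→7]: (354.4+272.7)/2 × 2 = 627.1
  Sum = 2135.7 µg/L·hr

AUC = 2136 µg/L·hr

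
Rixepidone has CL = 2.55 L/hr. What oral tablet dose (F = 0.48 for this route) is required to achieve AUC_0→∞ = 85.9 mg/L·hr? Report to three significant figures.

Dose = CL × AUC_0→∞ / F
     = 2.55 × 85.9 / 0.48 = 456.34375 mg

Dose = 456 mg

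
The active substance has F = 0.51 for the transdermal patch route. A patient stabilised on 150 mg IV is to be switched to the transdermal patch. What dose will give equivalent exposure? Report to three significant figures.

D_transdermal = 294 mg

For equal systemic exposure: F × D_ev = D_iv
D_ev = D_iv / F = 150 / 0.51 = 294.118 mg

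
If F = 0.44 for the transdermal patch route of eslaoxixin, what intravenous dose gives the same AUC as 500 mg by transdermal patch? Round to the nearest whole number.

Systemic exposure from an extravascular dose = F × D_ev, so the equivalent IV dose is F × D_ev.
D_iv = F × D_ev = 0.44 × 500 = 220 mg

D_iv = 220 mg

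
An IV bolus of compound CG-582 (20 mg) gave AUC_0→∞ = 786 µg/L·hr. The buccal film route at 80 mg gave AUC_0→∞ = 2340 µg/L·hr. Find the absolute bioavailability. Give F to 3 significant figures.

F = 0.744

F = (AUC_ev / D_ev) / (AUC_iv / D_iv)
  = (2340/80) / (786/20)
  = 29.25 / 39.3 = 0.7443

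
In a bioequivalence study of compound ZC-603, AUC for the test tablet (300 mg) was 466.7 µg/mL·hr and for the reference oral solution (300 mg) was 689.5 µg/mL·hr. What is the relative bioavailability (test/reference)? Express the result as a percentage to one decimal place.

F_rel = 67.7%

F_rel = (AUC_test/D_test) / (AUC_ref/D_ref)
      = (466.7/300) / (689.5/300)
      = 1.55567 / 2.29833 = 0.6769 = 67.69%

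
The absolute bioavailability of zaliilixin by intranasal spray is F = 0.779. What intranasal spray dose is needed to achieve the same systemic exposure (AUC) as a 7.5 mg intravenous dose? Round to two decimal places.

D_intranasal = 9.63 mg

For equal systemic exposure: F × D_ev = D_iv
D_ev = D_iv / F = 7.5 / 0.779 = 9.62773 mg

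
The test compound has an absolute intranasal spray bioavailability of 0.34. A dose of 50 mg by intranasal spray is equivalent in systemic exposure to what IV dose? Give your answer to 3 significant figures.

D_iv = 17.0 mg

Systemic exposure from an extravascular dose = F × D_ev, so the equivalent IV dose is F × D_ev.
D_iv = F × D_ev = 0.34 × 50 = 17 mg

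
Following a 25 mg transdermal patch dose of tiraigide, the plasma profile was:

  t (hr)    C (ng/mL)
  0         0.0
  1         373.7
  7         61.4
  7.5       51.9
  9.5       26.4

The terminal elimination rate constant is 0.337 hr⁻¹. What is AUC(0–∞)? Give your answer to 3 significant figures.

Trapezoidal AUC_0→9.5:
  [0→1]: (0.0+373.7)/2 × 1 = 186.85
  [1→7]: (373.7+61.4)/2 × 6 = 1305.3
  [7→7.5]: (61.4+51.9)/2 × 0.5 = 28.325
  [7.5→9.5]: (51.9+26.4)/2 × 2 = 78.3
  Sum = 1598.775 ng/mL·hr
Extrapolated tail: C_last / k_e = 26.4 / 0.337 = 78.338
AUC_0→∞ = 1598.775 + 78.338 = 1677.113 ng/mL·hr

AUC = 1680 ng/mL·hr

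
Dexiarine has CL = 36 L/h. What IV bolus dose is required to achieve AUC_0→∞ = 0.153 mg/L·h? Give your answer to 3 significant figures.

Dose = 5.51 mg

Dose_iv = CL × AUC_0→∞
     = 36 × 0.153 = 5.508 mg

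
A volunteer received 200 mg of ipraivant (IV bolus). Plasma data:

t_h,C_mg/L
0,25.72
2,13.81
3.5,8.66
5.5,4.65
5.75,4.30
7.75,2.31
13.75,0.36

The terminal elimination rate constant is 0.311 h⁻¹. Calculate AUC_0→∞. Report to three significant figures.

Trapezoidal AUC_0→13.75:
  [0→2]: (25.72+13.81)/2 × 2 = 39.53
  [2→3.5]: (13.81+8.66)/2 × 1.5 = 16.8525
  [3.5→5.5]: (8.66+4.65)/2 × 2 = 13.31
  [5.5→5.75]: (4.65+4.30)/2 × 0.25 = 1.11875
  [5.75→7.75]: (4.30+2.31)/2 × 2 = 6.61
  [7.75→13.75]: (2.31+0.36)/2 × 6 = 8.01
  Sum = 85.43125 mg/L·h
Extrapolated tail: C_last / k_e = 0.36 / 0.311 = 1.158
AUC_0→∞ = 85.43125 + 1.158 = 86.58925 mg/L·h

AUC = 86.6 mg/L·h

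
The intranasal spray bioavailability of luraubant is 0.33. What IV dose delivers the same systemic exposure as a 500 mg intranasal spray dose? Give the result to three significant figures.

Systemic exposure from an extravascular dose = F × D_ev, so the equivalent IV dose is F × D_ev.
D_iv = F × D_ev = 0.33 × 500 = 165 mg

D_iv = 165 mg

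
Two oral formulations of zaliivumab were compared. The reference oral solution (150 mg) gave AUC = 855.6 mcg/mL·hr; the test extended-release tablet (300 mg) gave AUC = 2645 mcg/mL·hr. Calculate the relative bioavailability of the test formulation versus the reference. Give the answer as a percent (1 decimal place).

F_rel = 154.6%

F_rel = (AUC_test/D_test) / (AUC_ref/D_ref)
      = (2645/300) / (855.6/150)
      = 8.81667 / 5.704 = 1.5457 = 154.57%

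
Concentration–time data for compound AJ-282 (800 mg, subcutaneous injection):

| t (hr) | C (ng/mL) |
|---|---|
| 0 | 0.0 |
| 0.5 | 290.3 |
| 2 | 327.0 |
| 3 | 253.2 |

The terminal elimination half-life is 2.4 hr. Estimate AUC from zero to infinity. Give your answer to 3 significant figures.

Trapezoidal AUC_0→3:
  [0→0.5]: (0.0+290.3)/2 × 0.5 = 72.575
  [0.5→2]: (290.3+327.0)/2 × 1.5 = 462.975
  [2→3]: (327.0+253.2)/2 × 1 = 290.1
  Sum = 825.65 ng/mL·hr
k_e = ln2 / t½ = 0.693147 / 2.4 = 0.2888 hr^-1
Extrapolated tail: C_last / k_e = 253.2 / 0.2888 = 876.731
AUC_0→∞ = 825.65 + 876.731 = 1702.381 ng/mL·hr

AUC = 1700 ng/mL·hr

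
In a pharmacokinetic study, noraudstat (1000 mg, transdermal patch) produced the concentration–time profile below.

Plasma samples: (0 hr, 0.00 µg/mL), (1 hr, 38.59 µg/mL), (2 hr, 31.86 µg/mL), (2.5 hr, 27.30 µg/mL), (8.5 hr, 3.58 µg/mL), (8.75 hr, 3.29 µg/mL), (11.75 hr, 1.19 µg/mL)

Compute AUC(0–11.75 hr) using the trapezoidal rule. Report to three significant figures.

AUC = 170 µg/mL·hr

Trapezoidal AUC_0→11.75:
  [0→1]: (0.00+38.59)/2 × 1 = 19.295
  [1→2]: (38.59+31.86)/2 × 1 = 35.225
  [2→2.5]: (31.86+27.30)/2 × 0.5 = 14.79
  [2.5→8.5]: (27.30+3.58)/2 × 6 = 92.64
  [8.5→8.75]: (3.58+3.29)/2 × 0.25 = 0.85875
  [8.75→11.75]: (3.29+1.19)/2 × 3 = 6.72
  Sum = 169.52875 µg/mL·hr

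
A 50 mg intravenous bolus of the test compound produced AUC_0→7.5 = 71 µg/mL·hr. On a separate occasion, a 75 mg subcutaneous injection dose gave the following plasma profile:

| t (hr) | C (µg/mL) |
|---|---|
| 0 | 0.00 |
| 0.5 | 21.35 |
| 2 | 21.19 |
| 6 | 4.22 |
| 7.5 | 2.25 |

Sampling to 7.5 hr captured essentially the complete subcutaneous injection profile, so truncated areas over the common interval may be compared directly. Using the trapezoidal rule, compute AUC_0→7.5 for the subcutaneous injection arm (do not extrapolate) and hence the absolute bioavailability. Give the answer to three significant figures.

F = 0.872

Trapezoidal AUC_0→7.5 (subcutaneous injection):
  [0→0.5]: (0.00+21.35)/2 × 0.5 = 5.3375
  [0.5→2]: (21.35+21.19)/2 × 1.5 = 31.905
  [2→6]: (21.19+4.22)/2 × 4 = 50.82
  [6→7.5]: (4.22+2.25)/2 × 1.5 = 4.8525
  Sum = 92.915 µg/mL·hr
F = (AUC_ev/D_ev)/(AUC_iv/D_iv) = (92.915/75)/(71/50) = 1.23887/1.42 = 0.8724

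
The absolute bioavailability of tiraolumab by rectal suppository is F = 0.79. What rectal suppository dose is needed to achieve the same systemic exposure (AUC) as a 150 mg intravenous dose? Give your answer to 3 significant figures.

For equal systemic exposure: F × D_ev = D_iv
D_ev = D_iv / F = 150 / 0.79 = 189.873 mg

D_rectal = 190 mg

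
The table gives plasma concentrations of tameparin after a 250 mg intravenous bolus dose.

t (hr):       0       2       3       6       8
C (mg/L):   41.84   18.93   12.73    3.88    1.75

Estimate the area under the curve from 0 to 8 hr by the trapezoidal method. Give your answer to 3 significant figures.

Trapezoidal AUC_0→8:
  [0→2]: (41.84+18.93)/2 × 2 = 60.77
  [2→3]: (18.93+12.73)/2 × 1 = 15.83
  [3→6]: (12.73+3.88)/2 × 3 = 24.915
  [6→8]: (3.88+1.75)/2 × 2 = 5.63
  Sum = 107.145 mg/L·hr

AUC = 107 mg/L·hr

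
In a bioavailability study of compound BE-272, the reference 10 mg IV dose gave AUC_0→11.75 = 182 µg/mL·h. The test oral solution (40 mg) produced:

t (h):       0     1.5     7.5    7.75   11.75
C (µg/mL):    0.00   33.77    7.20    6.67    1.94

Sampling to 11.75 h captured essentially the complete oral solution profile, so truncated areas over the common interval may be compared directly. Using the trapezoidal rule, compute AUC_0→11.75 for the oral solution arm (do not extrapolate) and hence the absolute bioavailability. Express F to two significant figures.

F = 0.23

Trapezoidal AUC_0→11.75 (oral solution):
  [0→1.5]: (0.00+33.77)/2 × 1.5 = 25.3275
  [1.5→7.5]: (33.77+7.20)/2 × 6 = 122.91
  [7.5→7.75]: (7.20+6.67)/2 × 0.25 = 1.73375
  [7.75→11.75]: (6.67+1.94)/2 × 4 = 17.22
  Sum = 167.19125 µg/mL·h
F = (AUC_ev/D_ev)/(AUC_iv/D_iv) = (167.19125/40)/(182/10) = 4.17978/18.2 = 0.2297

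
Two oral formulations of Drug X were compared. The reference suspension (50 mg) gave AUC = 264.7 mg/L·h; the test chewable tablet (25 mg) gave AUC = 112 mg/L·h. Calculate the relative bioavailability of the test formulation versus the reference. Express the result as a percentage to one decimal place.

F_rel = 84.6%

F_rel = (AUC_test/D_test) / (AUC_ref/D_ref)
      = (112/25) / (264.7/50)
      = 4.48 / 5.294 = 0.8462 = 84.62%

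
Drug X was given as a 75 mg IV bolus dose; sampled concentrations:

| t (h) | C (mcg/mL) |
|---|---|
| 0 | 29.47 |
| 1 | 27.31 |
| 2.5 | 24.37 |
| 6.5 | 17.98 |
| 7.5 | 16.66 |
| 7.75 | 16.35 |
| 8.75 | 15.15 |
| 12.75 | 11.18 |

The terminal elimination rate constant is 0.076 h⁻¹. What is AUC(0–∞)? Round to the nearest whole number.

Trapezoidal AUC_0→12.75:
  [0→1]: (29.47+27.31)/2 × 1 = 28.39
  [1→2.5]: (27.31+24.37)/2 × 1.5 = 38.76
  [2.5→6.5]: (24.37+17.98)/2 × 4 = 84.7
  [6.5→7.5]: (17.98+16.66)/2 × 1 = 17.32
  [7.5→7.75]: (16.66+16.35)/2 × 0.25 = 4.12625
  [7.75→8.75]: (16.35+15.15)/2 × 1 = 15.75
  [8.75→12.75]: (15.15+11.18)/2 × 4 = 52.66
  Sum = 241.70625 mcg/mL·h
Extrapolated tail: C_last / k_e = 11.18 / 0.076 = 147.105
AUC_0→∞ = 241.70625 + 147.105 = 388.81125 mcg/mL·h

AUC = 389 mcg/mL·h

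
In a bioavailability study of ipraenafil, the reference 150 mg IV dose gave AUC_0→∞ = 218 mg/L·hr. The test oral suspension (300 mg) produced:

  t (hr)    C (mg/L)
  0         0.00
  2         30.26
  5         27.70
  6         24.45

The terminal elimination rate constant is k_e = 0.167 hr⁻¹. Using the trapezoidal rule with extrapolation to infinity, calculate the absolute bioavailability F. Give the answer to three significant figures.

F = 0.664

Trapezoidal AUC_0→6 (oral suspension):
  [0→2]: (0.00+30.26)/2 × 2 = 30.26
  [2→5]: (30.26+27.70)/2 × 3 = 86.94
  [5→6]: (27.70+24.45)/2 × 1 = 26.075
  Sum = 143.275 mg/L·hr
Tail: C_last/k_e = 24.45/0.167 = 146.407
AUC_0→∞ (oral suspension) = 143.275 + 146.407 = 289.682 mg/L·hr
F = (AUC_ev/D_ev)/(AUC_iv/D_iv) = (289.682/300)/(218/150) = 0.965607/1.45333 = 0.6644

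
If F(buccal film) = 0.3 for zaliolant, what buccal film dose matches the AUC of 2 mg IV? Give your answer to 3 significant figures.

For equal systemic exposure: F × D_ev = D_iv
D_ev = D_iv / F = 2 / 0.3 = 6.66667 mg

D_buccal = 6.67 mg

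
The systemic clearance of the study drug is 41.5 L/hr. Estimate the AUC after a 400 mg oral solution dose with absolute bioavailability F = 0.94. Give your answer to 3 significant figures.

AUC = 9.06 mg/L·hr

AUC_0→∞ = F × Dose / CL
        = 0.94 × 400 / 41.5 = 9.06024 mg/L·hr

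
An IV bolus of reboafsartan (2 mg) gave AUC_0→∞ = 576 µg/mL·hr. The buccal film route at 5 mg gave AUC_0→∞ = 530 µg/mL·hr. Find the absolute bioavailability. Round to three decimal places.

F = 0.368

F = (AUC_ev / D_ev) / (AUC_iv / D_iv)
  = (530/5) / (576/2)
  = 106 / 288 = 0.3681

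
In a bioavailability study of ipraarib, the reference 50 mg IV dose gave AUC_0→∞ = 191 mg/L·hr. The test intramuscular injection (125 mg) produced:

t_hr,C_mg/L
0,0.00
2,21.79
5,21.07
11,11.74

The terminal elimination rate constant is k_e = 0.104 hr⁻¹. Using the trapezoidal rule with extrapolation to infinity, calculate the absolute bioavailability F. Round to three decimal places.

Trapezoidal AUC_0→11 (intramuscular injection):
  [0→2]: (0.00+21.79)/2 × 2 = 21.79
  [2→5]: (21.79+21.07)/2 × 3 = 64.29
  [5→11]: (21.07+11.74)/2 × 6 = 98.43
  Sum = 184.51 mg/L·hr
Tail: C_last/k_e = 11.74/0.104 = 112.885
AUC_0→∞ (intramuscular injection) = 184.51 + 112.885 = 297.395 mg/L·hr
F = (AUC_ev/D_ev)/(AUC_iv/D_iv) = (297.395/125)/(191/50) = 2.37916/3.82 = 0.6228

F = 0.623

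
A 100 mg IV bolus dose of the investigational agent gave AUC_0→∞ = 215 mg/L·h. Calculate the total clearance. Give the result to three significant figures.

CL = Dose_iv / AUC_0→∞
   = 100 / 215 = 0.465116 L/h

CL = 0.465 L/h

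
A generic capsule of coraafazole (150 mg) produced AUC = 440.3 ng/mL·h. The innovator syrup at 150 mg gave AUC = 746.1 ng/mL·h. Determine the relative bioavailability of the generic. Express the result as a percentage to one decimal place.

F_rel = 59.0%

F_rel = (AUC_test/D_test) / (AUC_ref/D_ref)
      = (440.3/150) / (746.1/150)
      = 2.93533 / 4.974 = 0.5901 = 59.01%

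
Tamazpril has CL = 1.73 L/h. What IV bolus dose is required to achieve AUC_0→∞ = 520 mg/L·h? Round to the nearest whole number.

Dose = 900 mg

Dose_iv = CL × AUC_0→∞
     = 1.73 × 520 = 899.6 mg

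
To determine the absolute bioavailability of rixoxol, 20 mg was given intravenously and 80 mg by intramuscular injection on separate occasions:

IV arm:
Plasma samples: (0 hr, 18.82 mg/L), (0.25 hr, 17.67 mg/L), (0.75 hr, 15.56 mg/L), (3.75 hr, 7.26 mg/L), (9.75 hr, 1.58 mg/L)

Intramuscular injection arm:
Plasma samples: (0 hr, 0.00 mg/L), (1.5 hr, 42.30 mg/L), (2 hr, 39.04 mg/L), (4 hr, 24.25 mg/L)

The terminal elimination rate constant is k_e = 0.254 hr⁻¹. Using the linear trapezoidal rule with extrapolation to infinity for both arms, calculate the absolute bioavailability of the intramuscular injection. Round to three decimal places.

Trapezoidal AUC_0→9.75 (IV):
  [0→0.25]: (18.82+17.67)/2 × 0.25 = 4.56125
  [0.25→0.75]: (17.67+15.56)/2 × 0.5 = 8.3075
  [0.75→3.75]: (15.56+7.26)/2 × 3 = 34.23
  [3.75→9.75]: (7.26+1.58)/2 × 6 = 26.52
  Sum = 73.61875 mg/L·hr
IV tail: 1.58/0.254 = 6.220; AUC_iv,0→∞ = 73.61875 + 6.220 = 79.83875 mg/L·hr
Trapezoidal AUC_0→4 (intramuscular injection):
  [0→1.5]: (0.00+42.30)/2 × 1.5 = 31.725
  [1.5→2]: (42.30+39.04)/2 × 0.5 = 20.335
  [2→4]: (39.04+24.25)/2 × 2 = 63.29
  Sum = 115.35 mg/L·hr
intramuscular injection tail: 24.25/0.254 = 95.472; AUC_ev,0→∞ = 115.35 + 95.472 = 210.822 mg/L·hr
F = (AUC_ev/D_ev)/(AUC_iv/D_iv) = (210.822/80)/(79.83875/20) = 2.635275/3.9919375 = 0.6601

F = 0.660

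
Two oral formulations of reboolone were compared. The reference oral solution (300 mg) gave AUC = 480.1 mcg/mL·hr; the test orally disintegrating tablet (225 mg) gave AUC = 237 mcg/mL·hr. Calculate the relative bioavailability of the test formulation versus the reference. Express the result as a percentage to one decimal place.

F_rel = (AUC_test/D_test) / (AUC_ref/D_ref)
      = (237/225) / (480.1/300)
      = 1.05333 / 1.60033 = 0.6582 = 65.82%

F_rel = 65.8%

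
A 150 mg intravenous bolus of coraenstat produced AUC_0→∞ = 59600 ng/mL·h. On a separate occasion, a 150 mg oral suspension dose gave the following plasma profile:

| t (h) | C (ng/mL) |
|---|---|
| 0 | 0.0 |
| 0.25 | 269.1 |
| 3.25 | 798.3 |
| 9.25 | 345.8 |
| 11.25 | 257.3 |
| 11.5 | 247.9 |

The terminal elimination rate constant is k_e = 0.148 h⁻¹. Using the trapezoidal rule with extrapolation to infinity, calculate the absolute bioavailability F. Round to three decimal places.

F = 0.124

Trapezoidal AUC_0→11.5 (oral suspension):
  [0→0.25]: (0.0+269.1)/2 × 0.25 = 33.6375
  [0.25→3.25]: (269.1+798.3)/2 × 3 = 1601.1
  [3.25→9.25]: (798.3+345.8)/2 × 6 = 3432.3
  [9.25→11.25]: (345.8+257.3)/2 × 2 = 603.1
  [11.25→11.5]: (257.3+247.9)/2 × 0.25 = 63.15
  Sum = 5733.2875 ng/mL·h
Tail: C_last/k_e = 247.9/0.148 = 1675.000
AUC_0→∞ (oral suspension) = 5733.2875 + 1675.000 = 7408.2875 ng/mL·h
F = (AUC_ev/D_ev)/(AUC_iv/D_iv) = (7408.2875/150)/(59600/150) = 49.3886/397.333 = 0.1243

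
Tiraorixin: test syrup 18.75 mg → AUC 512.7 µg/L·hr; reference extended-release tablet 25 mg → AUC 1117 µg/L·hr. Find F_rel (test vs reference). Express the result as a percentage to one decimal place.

F_rel = 61.2%

F_rel = (AUC_test/D_test) / (AUC_ref/D_ref)
      = (512.7/18.75) / (1117/25)
      = 27.344 / 44.68 = 0.6120 = 61.20%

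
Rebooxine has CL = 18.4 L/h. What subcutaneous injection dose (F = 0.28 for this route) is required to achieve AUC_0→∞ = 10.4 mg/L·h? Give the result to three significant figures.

Dose = 683 mg

Dose = CL × AUC_0→∞ / F
     = 18.4 × 10.4 / 0.28 = 683.429 mg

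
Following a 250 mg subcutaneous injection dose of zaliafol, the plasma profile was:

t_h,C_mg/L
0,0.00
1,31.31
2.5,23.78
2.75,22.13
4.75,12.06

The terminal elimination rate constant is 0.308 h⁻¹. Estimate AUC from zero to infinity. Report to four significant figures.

Trapezoidal AUC_0→4.75:
  [0→1]: (0.00+31.31)/2 × 1 = 15.655
  [1→2.5]: (31.31+23.78)/2 × 1.5 = 41.3175
  [2.5→2.75]: (23.78+22.13)/2 × 0.25 = 5.73875
  [2.75→4.75]: (22.13+12.06)/2 × 2 = 34.19
  Sum = 96.90125 mg/L·h
Extrapolated tail: C_last / k_e = 12.06 / 0.308 = 39.156
AUC_0→∞ = 96.90125 + 39.156 = 136.05725 mg/L·h

AUC = 136.1 mg/L·h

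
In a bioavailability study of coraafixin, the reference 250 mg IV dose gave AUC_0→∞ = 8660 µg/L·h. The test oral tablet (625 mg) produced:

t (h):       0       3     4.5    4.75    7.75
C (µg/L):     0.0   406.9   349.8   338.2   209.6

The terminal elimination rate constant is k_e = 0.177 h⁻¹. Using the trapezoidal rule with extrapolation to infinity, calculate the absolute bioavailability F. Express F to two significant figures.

Trapezoidal AUC_0→7.75 (oral tablet):
  [0→3]: (0.0+406.9)/2 × 3 = 610.35
  [3→4.5]: (406.9+349.8)/2 × 1.5 = 567.525
  [4.5→4.75]: (349.8+338.2)/2 × 0.25 = 86.0
  [4.75→7.75]: (338.2+209.6)/2 × 3 = 821.7
  Sum = 2085.575 µg/L·h
Tail: C_last/k_e = 209.6/0.177 = 1184.181
AUC_0→∞ (oral tablet) = 2085.575 + 1184.181 = 3269.756 µg/L·h
F = (AUC_ev/D_ev)/(AUC_iv/D_iv) = (3269.756/625)/(8660/250) = 5.2316096/34.64 = 0.1510

F = 0.15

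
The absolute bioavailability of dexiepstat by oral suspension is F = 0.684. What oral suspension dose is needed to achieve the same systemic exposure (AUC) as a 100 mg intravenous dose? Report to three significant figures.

For equal systemic exposure: F × D_ev = D_iv
D_ev = D_iv / F = 100 / 0.684 = 146.199 mg

D_oral = 146 mg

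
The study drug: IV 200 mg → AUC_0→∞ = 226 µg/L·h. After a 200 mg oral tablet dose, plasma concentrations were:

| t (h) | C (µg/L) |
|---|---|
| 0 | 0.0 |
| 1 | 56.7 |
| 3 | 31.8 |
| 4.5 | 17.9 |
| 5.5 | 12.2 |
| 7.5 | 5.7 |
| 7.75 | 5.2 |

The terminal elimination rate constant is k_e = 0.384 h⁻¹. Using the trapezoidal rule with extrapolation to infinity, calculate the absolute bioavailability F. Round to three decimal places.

F = 0.894

Trapezoidal AUC_0→7.75 (oral tablet):
  [0→1]: (0.0+56.7)/2 × 1 = 28.35
  [1→3]: (56.7+31.8)/2 × 2 = 88.5
  [3→4.5]: (31.8+17.9)/2 × 1.5 = 37.275
  [4.5→5.5]: (17.9+12.2)/2 × 1 = 15.05
  [5.5→7.5]: (12.2+5.7)/2 × 2 = 17.9
  [7.5→7.75]: (5.7+5.2)/2 × 0.25 = 1.3625
  Sum = 188.4375 µg/L·h
Tail: C_last/k_e = 5.2/0.384 = 13.542
AUC_0→∞ (oral tablet) = 188.4375 + 13.542 = 201.9795 µg/L·h
F = (AUC_ev/D_ev)/(AUC_iv/D_iv) = (201.9795/200)/(226/200) = 1.0098975/1.13 = 0.8937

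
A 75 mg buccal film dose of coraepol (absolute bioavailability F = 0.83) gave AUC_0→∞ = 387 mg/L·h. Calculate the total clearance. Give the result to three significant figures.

CL = F × Dose / AUC_0→∞
   = 0.83 × 75 / 387 = 0.160853 L/h

CL = 0.161 L/h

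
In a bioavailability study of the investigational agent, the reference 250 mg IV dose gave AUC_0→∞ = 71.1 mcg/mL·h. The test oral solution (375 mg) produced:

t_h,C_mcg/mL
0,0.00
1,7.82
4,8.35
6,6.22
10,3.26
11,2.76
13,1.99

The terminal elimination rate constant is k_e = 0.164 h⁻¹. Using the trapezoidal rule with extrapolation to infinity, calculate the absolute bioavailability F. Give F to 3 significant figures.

Trapezoidal AUC_0→13 (oral solution):
  [0→1]: (0.00+7.82)/2 × 1 = 3.91
  [1→4]: (7.82+8.35)/2 × 3 = 24.255
  [4→6]: (8.35+6.22)/2 × 2 = 14.57
  [6→10]: (6.22+3.26)/2 × 4 = 18.96
  [10→11]: (3.26+2.76)/2 × 1 = 3.01
  [11→13]: (2.76+1.99)/2 × 2 = 4.75
  Sum = 69.455 mcg/mL·h
Tail: C_last/k_e = 1.99/0.164 = 12.134
AUC_0→∞ (oral solution) = 69.455 + 12.134 = 81.589 mcg/mL·h
F = (AUC_ev/D_ev)/(AUC_iv/D_iv) = (81.589/375)/(71.1/250) = 0.217571/0.2844 = 0.7650

F = 0.765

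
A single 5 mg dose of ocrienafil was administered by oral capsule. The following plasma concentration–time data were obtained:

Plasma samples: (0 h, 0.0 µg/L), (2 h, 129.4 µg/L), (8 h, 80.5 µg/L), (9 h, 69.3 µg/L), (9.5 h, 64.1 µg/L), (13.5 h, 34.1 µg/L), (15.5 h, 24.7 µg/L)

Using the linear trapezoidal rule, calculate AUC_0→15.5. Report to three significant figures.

Trapezoidal AUC_0→15.5:
  [0→2]: (0.0+129.4)/2 × 2 = 129.4
  [2→8]: (129.4+80.5)/2 × 6 = 629.7
  [8→9]: (80.5+69.3)/2 × 1 = 74.9
  [9→9.5]: (69.3+64.1)/2 × 0.5 = 33.35
  [9.5→13.5]: (64.1+34.1)/2 × 4 = 196.4
  [13.5→15.5]: (34.1+24.7)/2 × 2 = 58.8
  Sum = 1122.55 µg/L·h

AUC = 1120 µg/L·h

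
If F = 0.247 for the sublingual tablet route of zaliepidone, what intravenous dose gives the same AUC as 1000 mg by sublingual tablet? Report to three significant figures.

D_iv = 247 mg

Systemic exposure from an extravascular dose = F × D_ev, so the equivalent IV dose is F × D_ev.
D_iv = F × D_ev = 0.247 × 1000 = 247 mg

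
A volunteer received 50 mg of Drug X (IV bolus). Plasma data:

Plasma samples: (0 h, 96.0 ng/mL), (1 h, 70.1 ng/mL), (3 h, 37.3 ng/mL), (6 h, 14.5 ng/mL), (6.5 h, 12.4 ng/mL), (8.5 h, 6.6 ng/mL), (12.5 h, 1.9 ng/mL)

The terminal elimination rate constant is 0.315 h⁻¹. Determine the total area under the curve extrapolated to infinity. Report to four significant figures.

AUC = 316.9 ng/mL·h

Trapezoidal AUC_0→12.5:
  [0→1]: (96.0+70.1)/2 × 1 = 83.05
  [1→3]: (70.1+37.3)/2 × 2 = 107.4
  [3→6]: (37.3+14.5)/2 × 3 = 77.7
  [6→6.5]: (14.5+12.4)/2 × 0.5 = 6.725
  [6.5→8.5]: (12.4+6.6)/2 × 2 = 19.0
  [8.5→12.5]: (6.6+1.9)/2 × 4 = 17.0
  Sum = 310.875 ng/mL·h
Extrapolated tail: C_last / k_e = 1.9 / 0.315 = 6.032
AUC_0→∞ = 310.875 + 6.032 = 316.907 ng/mL·h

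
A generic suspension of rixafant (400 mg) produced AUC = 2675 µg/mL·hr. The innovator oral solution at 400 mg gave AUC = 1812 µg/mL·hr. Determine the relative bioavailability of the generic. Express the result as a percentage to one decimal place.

F_rel = 147.6%

F_rel = (AUC_test/D_test) / (AUC_ref/D_ref)
      = (2675/400) / (1812/400)
      = 6.6875 / 4.53 = 1.4763 = 147.63%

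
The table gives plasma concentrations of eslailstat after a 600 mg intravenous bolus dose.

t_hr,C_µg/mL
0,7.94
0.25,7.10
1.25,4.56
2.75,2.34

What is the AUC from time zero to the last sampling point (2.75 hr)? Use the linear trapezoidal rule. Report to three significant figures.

Trapezoidal AUC_0→2.75:
  [0→0.25]: (7.94+7.10)/2 × 0.25 = 1.88
  [0.25→1.25]: (7.10+4.56)/2 × 1 = 5.83
  [1.25→2.75]: (4.56+2.34)/2 × 1.5 = 5.175
  Sum = 12.885 µg/mL·hr

AUC = 12.9 µg/mL·hr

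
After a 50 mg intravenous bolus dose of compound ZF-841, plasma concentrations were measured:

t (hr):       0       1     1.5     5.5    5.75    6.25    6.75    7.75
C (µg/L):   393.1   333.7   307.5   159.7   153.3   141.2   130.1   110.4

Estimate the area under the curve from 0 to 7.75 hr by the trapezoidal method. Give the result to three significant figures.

Trapezoidal AUC_0→7.75:
  [0→1]: (393.1+333.7)/2 × 1 = 363.4
  [1→1.5]: (333.7+307.5)/2 × 0.5 = 160.3
  [1.5→5.5]: (307.5+159.7)/2 × 4 = 934.4
  [5.5→5.75]: (159.7+153.3)/2 × 0.25 = 39.125
  [5.75→6.25]: (153.3+141.2)/2 × 0.5 = 73.625
  [6.25→6.75]: (141.2+130.1)/2 × 0.5 = 67.825
  [6.75→7.75]: (130.1+110.4)/2 × 1 = 120.25
  Sum = 1758.925 µg/L·hr

AUC = 1760 µg/L·hr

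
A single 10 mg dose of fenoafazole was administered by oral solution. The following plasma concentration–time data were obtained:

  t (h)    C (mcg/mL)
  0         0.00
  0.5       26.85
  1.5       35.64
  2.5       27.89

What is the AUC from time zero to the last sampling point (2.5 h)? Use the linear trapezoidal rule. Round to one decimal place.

Trapezoidal AUC_0→2.5:
  [0→0.5]: (0.00+26.85)/2 × 0.5 = 6.7125
  [0.5→1.5]: (26.85+35.64)/2 × 1 = 31.245
  [1.5→2.5]: (35.64+27.89)/2 × 1 = 31.765
  Sum = 69.7225 mcg/mL·h

AUC = 69.7 mcg/mL·h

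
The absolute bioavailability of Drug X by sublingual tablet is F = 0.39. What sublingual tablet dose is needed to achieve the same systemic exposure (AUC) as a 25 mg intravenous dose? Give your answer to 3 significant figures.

For equal systemic exposure: F × D_ev = D_iv
D_ev = D_iv / F = 25 / 0.39 = 64.1026 mg

D_sublingual = 64.1 mg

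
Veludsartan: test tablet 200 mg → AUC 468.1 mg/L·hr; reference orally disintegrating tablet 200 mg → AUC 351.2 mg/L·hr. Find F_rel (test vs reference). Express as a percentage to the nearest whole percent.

F_rel = (AUC_test/D_test) / (AUC_ref/D_ref)
      = (468.1/200) / (351.2/200)
      = 2.3405 / 1.756 = 1.3329 = 133.29%

F_rel = 133%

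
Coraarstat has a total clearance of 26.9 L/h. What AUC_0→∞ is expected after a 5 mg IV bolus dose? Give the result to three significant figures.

AUC = 0.186 mg/L·h

AUC_0→∞ = Dose_iv / CL
        = 5 / 26.9 = 0.185874 mg/L·h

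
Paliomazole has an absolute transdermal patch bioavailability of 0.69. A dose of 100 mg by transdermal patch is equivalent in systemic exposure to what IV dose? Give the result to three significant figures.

Systemic exposure from an extravascular dose = F × D_ev, so the equivalent IV dose is F × D_ev.
D_iv = F × D_ev = 0.69 × 100 = 69 mg

D_iv = 69.0 mg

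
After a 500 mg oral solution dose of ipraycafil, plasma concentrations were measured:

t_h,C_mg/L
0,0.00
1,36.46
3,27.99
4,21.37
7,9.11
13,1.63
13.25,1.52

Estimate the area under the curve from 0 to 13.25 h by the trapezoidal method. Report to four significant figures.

AUC = 185.7 mg/L·h

Trapezoidal AUC_0→13.25:
  [0→1]: (0.00+36.46)/2 × 1 = 18.23
  [1→3]: (36.46+27.99)/2 × 2 = 64.45
  [3→4]: (27.99+21.37)/2 × 1 = 24.68
  [4→7]: (21.37+9.11)/2 × 3 = 45.72
  [7→13]: (9.11+1.63)/2 × 6 = 32.22
  [13→13.25]: (1.63+1.52)/2 × 0.25 = 0.39375
  Sum = 185.69375 mg/L·h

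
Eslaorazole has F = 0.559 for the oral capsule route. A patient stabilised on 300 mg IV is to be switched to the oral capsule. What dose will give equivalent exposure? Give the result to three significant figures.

For equal systemic exposure: F × D_ev = D_iv
D_ev = D_iv / F = 300 / 0.559 = 536.673 mg

D_oral = 537 mg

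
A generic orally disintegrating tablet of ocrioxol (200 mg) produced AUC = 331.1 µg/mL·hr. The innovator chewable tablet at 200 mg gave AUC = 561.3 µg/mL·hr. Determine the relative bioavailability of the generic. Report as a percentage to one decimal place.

F_rel = 59.0%

F_rel = (AUC_test/D_test) / (AUC_ref/D_ref)
      = (331.1/200) / (561.3/200)
      = 1.6555 / 2.8065 = 0.5899 = 58.99%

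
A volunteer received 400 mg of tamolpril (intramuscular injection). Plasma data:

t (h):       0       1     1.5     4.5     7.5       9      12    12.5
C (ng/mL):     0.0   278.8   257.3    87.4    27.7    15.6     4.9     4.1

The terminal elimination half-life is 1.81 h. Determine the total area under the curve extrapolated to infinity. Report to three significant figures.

AUC = 1040 ng/mL·h

Trapezoidal AUC_0→12.5:
  [0→1]: (0.0+278.8)/2 × 1 = 139.4
  [1→1.5]: (278.8+257.3)/2 × 0.5 = 134.025
  [1.5→4.5]: (257.3+87.4)/2 × 3 = 517.05
  [4.5→7.5]: (87.4+27.7)/2 × 3 = 172.65
  [7.5→9]: (27.7+15.6)/2 × 1.5 = 32.475
  [9→12]: (15.6+4.9)/2 × 3 = 30.75
  [12→12.5]: (4.9+4.1)/2 × 0.5 = 2.25
  Sum = 1028.6 ng/mL·h
k_e = ln2 / t½ = 0.693147 / 1.81 = 0.3830 h^-1
Extrapolated tail: C_last / k_e = 4.1 / 0.383 = 10.705
AUC_0→∞ = 1028.6 + 10.705 = 1039.305 ng/mL·h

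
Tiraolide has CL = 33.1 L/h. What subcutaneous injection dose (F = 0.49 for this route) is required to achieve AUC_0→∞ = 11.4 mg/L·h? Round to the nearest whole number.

Dose = CL × AUC_0→∞ / F
     = 33.1 × 11.4 / 0.49 = 770.082 mg

Dose = 770 mg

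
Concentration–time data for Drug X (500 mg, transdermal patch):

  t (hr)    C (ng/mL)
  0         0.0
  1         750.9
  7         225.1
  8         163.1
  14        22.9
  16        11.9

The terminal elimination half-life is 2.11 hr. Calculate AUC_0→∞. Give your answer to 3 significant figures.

AUC = 4130 ng/mL·hr

Trapezoidal AUC_0→16:
  [0→1]: (0.0+750.9)/2 × 1 = 375.45
  [1→7]: (750.9+225.1)/2 × 6 = 2928.0
  [7→8]: (225.1+163.1)/2 × 1 = 194.1
  [8→14]: (163.1+22.9)/2 × 6 = 558.0
  [14→16]: (22.9+11.9)/2 × 2 = 34.8
  Sum = 4090.35 ng/mL·hr
k_e = ln2 / t½ = 0.693147 / 2.11 = 0.3285 hr^-1
Extrapolated tail: C_last / k_e = 11.9 / 0.3285 = 36.225
AUC_0→∞ = 4090.35 + 36.225 = 4126.575 ng/mL·hr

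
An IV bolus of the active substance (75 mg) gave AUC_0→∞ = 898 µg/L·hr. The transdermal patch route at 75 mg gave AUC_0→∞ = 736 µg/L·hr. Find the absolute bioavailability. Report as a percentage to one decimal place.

F = (AUC_ev / D_ev) / (AUC_iv / D_iv)
  = (736/75) / (898/75)
  = 9.81333 / 11.9733 = 0.8196
  = 81.96%

F = 82.0%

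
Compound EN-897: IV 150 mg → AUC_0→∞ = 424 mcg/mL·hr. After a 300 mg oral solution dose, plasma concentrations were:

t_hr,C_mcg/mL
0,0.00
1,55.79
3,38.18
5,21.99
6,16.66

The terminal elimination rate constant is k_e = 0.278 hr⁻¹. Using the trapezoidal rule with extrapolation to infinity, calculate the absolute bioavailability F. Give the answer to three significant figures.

Trapezoidal AUC_0→6 (oral solution):
  [0→1]: (0.00+55.79)/2 × 1 = 27.895
  [1→3]: (55.79+38.18)/2 × 2 = 93.97
  [3→5]: (38.18+21.99)/2 × 2 = 60.17
  [5→6]: (21.99+16.66)/2 × 1 = 19.325
  Sum = 201.36 mcg/mL·hr
Tail: C_last/k_e = 16.66/0.278 = 59.928
AUC_0→∞ (oral solution) = 201.36 + 59.928 = 261.288 mcg/mL·hr
F = (AUC_ev/D_ev)/(AUC_iv/D_iv) = (261.288/300)/(424/150) = 0.87096/2.82667 = 0.3081

F = 0.308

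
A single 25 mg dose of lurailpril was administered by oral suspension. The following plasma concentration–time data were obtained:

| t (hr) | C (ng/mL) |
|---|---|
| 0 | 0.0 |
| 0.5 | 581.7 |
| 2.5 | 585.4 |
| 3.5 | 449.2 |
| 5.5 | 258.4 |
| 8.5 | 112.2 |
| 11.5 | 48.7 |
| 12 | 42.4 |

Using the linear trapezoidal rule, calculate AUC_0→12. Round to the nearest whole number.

Trapezoidal AUC_0→12:
  [0→0.5]: (0.0+581.7)/2 × 0.5 = 145.425
  [0.5→2.5]: (581.7+585.4)/2 × 2 = 1167.1
  [2.5→3.5]: (585.4+449.2)/2 × 1 = 517.3
  [3.5→5.5]: (449.2+258.4)/2 × 2 = 707.6
  [5.5→8.5]: (258.4+112.2)/2 × 3 = 555.9
  [8.5→11.5]: (112.2+48.7)/2 × 3 = 241.35
  [11.5→12]: (48.7+42.4)/2 × 0.5 = 22.775
  Sum = 3357.45 ng/mL·hr

AUC = 3357 ng/mL·hr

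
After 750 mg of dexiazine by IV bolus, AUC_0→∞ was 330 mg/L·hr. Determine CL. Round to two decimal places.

CL = 2.27 L/hr

CL = Dose_iv / AUC_0→∞
   = 750 / 330 = 2.27273 L/hr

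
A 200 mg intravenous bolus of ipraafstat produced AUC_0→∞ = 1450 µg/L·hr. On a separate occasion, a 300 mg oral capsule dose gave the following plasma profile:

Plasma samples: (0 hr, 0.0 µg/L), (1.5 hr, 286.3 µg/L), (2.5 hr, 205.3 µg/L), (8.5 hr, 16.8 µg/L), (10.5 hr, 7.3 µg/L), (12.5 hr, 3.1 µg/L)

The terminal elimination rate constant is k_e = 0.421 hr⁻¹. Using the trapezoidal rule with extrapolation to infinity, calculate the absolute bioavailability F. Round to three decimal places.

Trapezoidal AUC_0→12.5 (oral capsule):
  [0→1.5]: (0.0+286.3)/2 × 1.5 = 214.725
  [1.5→2.5]: (286.3+205.3)/2 × 1 = 245.8
  [2.5→8.5]: (205.3+16.8)/2 × 6 = 666.3
  [8.5→10.5]: (16.8+7.3)/2 × 2 = 24.1
  [10.5→12.5]: (7.3+3.1)/2 × 2 = 10.4
  Sum = 1161.325 µg/L·hr
Tail: C_last/k_e = 3.1/0.421 = 7.363
AUC_0→∞ (oral capsule) = 1161.325 + 7.363 = 1168.688 µg/L·hr
F = (AUC_ev/D_ev)/(AUC_iv/D_iv) = (1168.688/300)/(1450/200) = 3.89563/7.25 = 0.5373

F = 0.537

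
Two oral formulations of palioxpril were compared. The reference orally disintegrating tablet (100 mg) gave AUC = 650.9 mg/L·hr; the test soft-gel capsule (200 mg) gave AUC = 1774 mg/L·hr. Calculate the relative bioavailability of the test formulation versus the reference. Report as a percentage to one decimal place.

F_rel = (AUC_test/D_test) / (AUC_ref/D_ref)
      = (1774/200) / (650.9/100)
      = 8.87 / 6.509 = 1.3627 = 136.27%

F_rel = 136.3%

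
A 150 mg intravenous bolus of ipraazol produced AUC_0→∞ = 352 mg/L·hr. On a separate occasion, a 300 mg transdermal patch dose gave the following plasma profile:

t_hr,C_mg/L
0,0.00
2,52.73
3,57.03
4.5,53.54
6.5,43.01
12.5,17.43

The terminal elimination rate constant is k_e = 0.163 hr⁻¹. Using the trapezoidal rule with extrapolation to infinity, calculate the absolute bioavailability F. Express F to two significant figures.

Trapezoidal AUC_0→12.5 (transdermal patch):
  [0→2]: (0.00+52.73)/2 × 2 = 52.73
  [2→3]: (52.73+57.03)/2 × 1 = 54.88
  [3→4.5]: (57.03+53.54)/2 × 1.5 = 82.9275
  [4.5→6.5]: (53.54+43.01)/2 × 2 = 96.55
  [6.5→12.5]: (43.01+17.43)/2 × 6 = 181.32
  Sum = 468.4075 mg/L·hr
Tail: C_last/k_e = 17.43/0.163 = 106.933
AUC_0→∞ (transdermal patch) = 468.4075 + 106.933 = 575.3405 mg/L·hr
F = (AUC_ev/D_ev)/(AUC_iv/D_iv) = (575.3405/300)/(352/150) = 1.9178/2.34667 = 0.8172

F = 0.82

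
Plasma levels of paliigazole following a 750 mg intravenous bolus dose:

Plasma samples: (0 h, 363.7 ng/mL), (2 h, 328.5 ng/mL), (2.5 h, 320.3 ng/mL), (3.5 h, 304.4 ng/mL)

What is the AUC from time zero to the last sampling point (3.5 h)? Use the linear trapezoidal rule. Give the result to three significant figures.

Trapezoidal AUC_0→3.5:
  [0→2]: (363.7+328.5)/2 × 2 = 692.2
  [2→2.5]: (328.5+320.3)/2 × 0.5 = 162.2
  [2.5→3.5]: (320.3+304.4)/2 × 1 = 312.35
  Sum = 1166.75 ng/mL·h

AUC = 1170 ng/mL·h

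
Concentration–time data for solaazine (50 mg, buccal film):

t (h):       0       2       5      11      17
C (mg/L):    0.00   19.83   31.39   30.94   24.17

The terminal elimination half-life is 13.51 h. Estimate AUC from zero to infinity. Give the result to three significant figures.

AUC = 920 mg/L·h

Trapezoidal AUC_0→17:
  [0→2]: (0.00+19.83)/2 × 2 = 19.83
  [2→5]: (19.83+31.39)/2 × 3 = 76.83
  [5→11]: (31.39+30.94)/2 × 6 = 186.99
  [11→17]: (30.94+24.17)/2 × 6 = 165.33
  Sum = 448.98 mg/L·h
k_e = ln2 / t½ = 0.693147 / 13.51 = 0.0513 h^-1
Extrapolated tail: C_last / k_e = 24.17 / 0.0513 = 471.150
AUC_0→∞ = 448.98 + 471.150 = 920.13 mg/L·h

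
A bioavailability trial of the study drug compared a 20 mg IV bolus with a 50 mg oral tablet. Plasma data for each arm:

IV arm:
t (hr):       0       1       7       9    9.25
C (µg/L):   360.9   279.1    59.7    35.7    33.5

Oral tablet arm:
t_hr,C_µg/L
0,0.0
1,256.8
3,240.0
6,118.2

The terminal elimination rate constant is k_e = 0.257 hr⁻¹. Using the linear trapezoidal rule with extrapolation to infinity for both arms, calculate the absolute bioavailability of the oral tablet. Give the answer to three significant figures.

Trapezoidal AUC_0→9.25 (IV):
  [0→1]: (360.9+279.1)/2 × 1 = 320.0
  [1→7]: (279.1+59.7)/2 × 6 = 1016.4
  [7→9]: (59.7+35.7)/2 × 2 = 95.4
  [9→9.25]: (35.7+33.5)/2 × 0.25 = 8.65
  Sum = 1440.45 µg/L·hr
IV tail: 33.5/0.257 = 130.350; AUC_iv,0→∞ = 1440.45 + 130.350 = 1570.8 µg/L·hr
Trapezoidal AUC_0→6 (oral tablet):
  [0→1]: (0.0+256.8)/2 × 1 = 128.4
  [1→3]: (256.8+240.0)/2 × 2 = 496.8
  [3→6]: (240.0+118.2)/2 × 3 = 537.3
  Sum = 1162.5 µg/L·hr
oral tablet tail: 118.2/0.257 = 459.922; AUC_ev,0→∞ = 1162.5 + 459.922 = 1622.422 µg/L·hr
F = (AUC_ev/D_ev)/(AUC_iv/D_iv) = (1622.422/50)/(1570.8/20) = 32.44844/78.54 = 0.4131

F = 0.413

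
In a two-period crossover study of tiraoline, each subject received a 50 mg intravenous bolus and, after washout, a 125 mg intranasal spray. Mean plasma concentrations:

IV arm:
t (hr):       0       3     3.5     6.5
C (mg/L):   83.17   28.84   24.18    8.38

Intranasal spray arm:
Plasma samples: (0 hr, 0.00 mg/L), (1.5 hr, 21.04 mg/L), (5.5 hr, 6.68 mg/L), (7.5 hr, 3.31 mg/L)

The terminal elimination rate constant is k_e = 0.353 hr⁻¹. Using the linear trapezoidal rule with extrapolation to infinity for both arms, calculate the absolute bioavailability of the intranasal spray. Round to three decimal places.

Trapezoidal AUC_0→6.5 (IV):
  [0→3]: (83.17+28.84)/2 × 3 = 168.015
  [3→3.5]: (28.84+24.18)/2 × 0.5 = 13.255
  [3.5→6.5]: (24.18+8.38)/2 × 3 = 48.84
  Sum = 230.11 mg/L·hr
IV tail: 8.38/0.353 = 23.739; AUC_iv,0→∞ = 230.11 + 23.739 = 253.849 mg/L·hr
Trapezoidal AUC_0→7.5 (intranasal spray):
  [0→1.5]: (0.00+21.04)/2 × 1.5 = 15.78
  [1.5→5.5]: (21.04+6.68)/2 × 4 = 55.44
  [5.5→7.5]: (6.68+3.31)/2 × 2 = 9.99
  Sum = 81.21 mg/L·hr
intranasal spray tail: 3.31/0.353 = 9.377; AUC_ev,0→∞ = 81.21 + 9.377 = 90.587 mg/L·hr
F = (AUC_ev/D_ev)/(AUC_iv/D_iv) = (90.587/125)/(253.849/50) = 0.724696/5.07698 = 0.1427

F = 0.143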